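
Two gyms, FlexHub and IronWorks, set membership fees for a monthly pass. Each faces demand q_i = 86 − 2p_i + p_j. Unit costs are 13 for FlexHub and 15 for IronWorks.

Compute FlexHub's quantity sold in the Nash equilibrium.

FlexHub's profit: π = (p_{FlexHub} − 13)(86 − 2p_{FlexHub} + p_{IronWorks}).
∂π/∂p_{FlexHub} = 112 − 4p_{FlexHub} + p_{IronWorks} = 0 ⇒ p_{FlexHub} = 28 + 0.25p_{IronWorks}.
Similarly p_{IronWorks} = 29 + 0.25p_{FlexHub}.
Solving the two reaction functions simultaneously: (1 − (0.25)(0.25))p_{FlexHub} = 28 + 0.25·29, so 0.9375p_{FlexHub} = 35.25 and p_{FlexHub} = 37.6.
Then p_{IronWorks} = 29 + 0.25·37.6 = 38.4.
q_{FlexHub} = 86 − 2·37.6 + 38.4 = 49.2.

49.2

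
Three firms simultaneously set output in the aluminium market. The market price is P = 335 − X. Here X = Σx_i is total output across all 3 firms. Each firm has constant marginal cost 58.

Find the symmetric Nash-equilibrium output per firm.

69.25

A representative firm's profit is π_i = x_i(335 − X) − 58x_i, with X = x_i + Σ_{j≠i} x_j.
First-order condition: 277 − 2x_i − Σ_{j≠i} x_j = 0.
With identical firms, set every x_j = x: then 277 − 2x − 2x = 0, i.e. x = 277/4 = 69.25.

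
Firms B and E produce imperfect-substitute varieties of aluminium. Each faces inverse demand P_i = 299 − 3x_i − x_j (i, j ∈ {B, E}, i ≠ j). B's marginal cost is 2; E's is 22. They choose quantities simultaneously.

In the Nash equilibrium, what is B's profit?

Firm B's profit: π = x_B(299 − 3x_B − x_E) − 2x_B.
∂π/∂x_B = 297 − 6x_B − x_E = 0 ⇒ x_B = 49.5 − (1/6)x_E.
Similarly x_E = 277/6 − (1/6)x_B.
Plugging x_E into B's best response: x_B = 49.5 − (1/6)(277/6 − (1/6)x_B) ⇒ (35/36)x_B = 1505/36, so x_B = 43.
Then x_E = 277/6 − (1/6)·43 = 39.
P_B = 299 − 3·43 − 39 = 131.
Profit = (131 − 2)·43 = 5547.

5547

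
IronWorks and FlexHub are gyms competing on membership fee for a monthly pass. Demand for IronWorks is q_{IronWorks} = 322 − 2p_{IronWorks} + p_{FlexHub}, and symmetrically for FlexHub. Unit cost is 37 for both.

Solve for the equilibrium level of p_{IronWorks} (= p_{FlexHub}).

132

IronWorks's profit: π = (p_{IronWorks} − 37)(322 − 2p_{IronWorks} + p_{FlexHub}).
∂π/∂p_{IronWorks} = 396 − 4p_{IronWorks} + p_{FlexHub} = 0 ⇒ p_{IronWorks} = 99 + 0.25p_{FlexHub}.
The game is symmetric, so in equilibrium p_{FlexHub} = p_{IronWorks}: the reaction function gives 0.75p_{IronWorks} = 99, hence p_{IronWorks} = 132.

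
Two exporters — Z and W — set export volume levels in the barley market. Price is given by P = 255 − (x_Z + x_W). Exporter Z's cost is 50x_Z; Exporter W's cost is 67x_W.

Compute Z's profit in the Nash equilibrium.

Exporter Z's profit: π = x_Z(255 − (x_Z + x_W)) − 50x_Z.
∂π/∂x_Z = 205 − 2x_Z − x_W = 0, so x_Z = 102.5 − 0.5x_W.
By the same steps for W: x_W = 94 − 0.5x_Z.
Substituting the second reaction function into the first: x_Z = 102.5 − 0.5(94 − 0.5x_Z), which gives 0.75x_Z = 55.5 ⇒ x_Z = 74.
Then x_W = 94 − 0.5·74 = 57.
Price P = 255 − 131 = 124.
Z's profit: (124 − 50)·74 = 5476.

5476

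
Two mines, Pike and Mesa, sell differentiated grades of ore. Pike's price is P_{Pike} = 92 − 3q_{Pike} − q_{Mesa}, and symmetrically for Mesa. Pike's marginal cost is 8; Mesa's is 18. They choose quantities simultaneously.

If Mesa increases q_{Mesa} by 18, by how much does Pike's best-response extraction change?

Mine Pike's profit: π = q_{Pike}(92 − 3q_{Pike} − q_{Mesa}) − 8q_{Pike}.
∂π/∂q_{Pike} = 84 − 6q_{Pike} − q_{Mesa} = 0 ⇒ q_{Pike} = 14 − (1/6)q_{Mesa}.
The reaction-function slope is −1/6, so an 18-unit rise in q_{Mesa} moves q_{Pike} by −1/6 × 18 = −3. Pike's best response falls — the actions are strategic substitutes.

-3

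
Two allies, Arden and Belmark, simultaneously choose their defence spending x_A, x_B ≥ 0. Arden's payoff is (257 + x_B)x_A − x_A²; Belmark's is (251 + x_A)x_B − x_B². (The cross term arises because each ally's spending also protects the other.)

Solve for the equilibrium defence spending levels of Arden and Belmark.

255, 253

Expanding Arden's payoff: 257x_A + x_Bx_A − x_A².
∂π/∂x_A = 257 + x_B − 2x_A = 0, so x_A = 128.5 + 0.5x_B.
Likewise for Belmark: x_B = 125.5 + 0.5x_A.
Substituting the second reaction function into the first: x_A = 128.5 + 0.5(125.5 + 0.5x_A), which gives 0.75x_A = 191.25 ⇒ x_A = 255.
Then x_B = 125.5 + 0.5·255 = 253.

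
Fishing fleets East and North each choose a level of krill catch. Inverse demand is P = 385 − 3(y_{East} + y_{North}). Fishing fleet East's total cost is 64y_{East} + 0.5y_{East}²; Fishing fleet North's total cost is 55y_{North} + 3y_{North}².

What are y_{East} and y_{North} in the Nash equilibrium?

38.16, 17.96

Fishing fleet East's profit: π = y_{East}(385 − 3(y_{East} + y_{North})) − 64y_{East} − 0.5y_{East}².
∂π/∂y_{East} = 321 − 7y_{East} − 3y_{North} = 0, so y_{East} = 321/7 − (3/7)y_{North}.
For North: ∂π/∂y_{North} = 330 − 12y_{North} − 3y_{East} = 0 ⇒ y_{North} = 27.5 − 0.25y_{East}.
Plugging y_{North} into East's best response: y_{East} = 321/7 − (3/7)(27.5 − 0.25y_{East}) ⇒ (25/28)y_{East} = 477/14, so y_{East} = 38.16.
Then y_{North} = 27.5 − 0.25·38.16 = 17.96.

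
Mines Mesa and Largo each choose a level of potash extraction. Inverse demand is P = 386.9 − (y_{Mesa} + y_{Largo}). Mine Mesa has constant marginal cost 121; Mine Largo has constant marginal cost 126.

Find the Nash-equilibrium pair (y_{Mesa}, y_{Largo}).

Mine Mesa's profit: π = y_{Mesa}(386.9 − (y_{Mesa} + y_{Largo})) − 121y_{Mesa}.
∂π/∂y_{Mesa} = 265.9 − 2y_{Mesa} − y_{Largo} = 0, so y_{Mesa} = 132.95 − 0.5y_{Largo}.
By the same steps for Largo: y_{Largo} = 130.45 − 0.5y_{Mesa}.
Substituting the second reaction function into the first: y_{Mesa} = 132.95 − 0.5(130.45 − 0.5y_{Mesa}), which gives 0.75y_{Mesa} = 67.725 ⇒ y_{Mesa} = 90.3.
Then y_{Largo} = 130.45 − 0.5·90.3 = 85.3.

90.3, 85.3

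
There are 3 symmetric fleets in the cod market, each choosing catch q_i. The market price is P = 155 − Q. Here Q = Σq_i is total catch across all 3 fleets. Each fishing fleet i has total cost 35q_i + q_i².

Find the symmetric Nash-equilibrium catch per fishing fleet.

20

A representative fishing fleet's profit is π_i = q_i(155 − Q) − 35q_i − q_i², with Q = q_i + Σ_{j≠i} q_j.
First-order condition: 120 − 4q_i − Σ_{j≠i} q_j = 0.
In a symmetric equilibrium every fishing fleet chooses the same q, so Σ_{j≠i} q_j = 2q. The condition becomes 120 − 6q = 0, giving q = 120/6 = 20.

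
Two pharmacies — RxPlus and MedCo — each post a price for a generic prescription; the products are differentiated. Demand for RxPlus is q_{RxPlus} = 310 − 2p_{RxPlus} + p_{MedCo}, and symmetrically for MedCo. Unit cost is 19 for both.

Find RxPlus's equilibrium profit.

RxPlus's profit: π = (p_{RxPlus} − 19)(310 − 2p_{RxPlus} + p_{MedCo}).
∂π/∂p_{RxPlus} = 348 − 4p_{RxPlus} + p_{MedCo} = 0 ⇒ p_{RxPlus} = 87 + 0.25p_{MedCo}.
The game is symmetric, so in equilibrium p_{MedCo} = p_{RxPlus}: the reaction function gives 0.75p_{RxPlus} = 87, hence p_{RxPlus} = 116.
q_{RxPlus} = 310 − 2·116 + 116 = 194.
Profit = (116 − 19)·194 = 18818.

18818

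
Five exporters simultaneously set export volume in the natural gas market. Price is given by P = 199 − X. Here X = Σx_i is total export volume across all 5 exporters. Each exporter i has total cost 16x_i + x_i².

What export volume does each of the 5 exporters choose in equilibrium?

A representative exporter's profit is π_i = x_i(199 − X) − 16x_i − x_i², with X = x_i + Σ_{j≠i} x_j.
First-order condition: 183 − 4x_i − Σ_{j≠i} x_j = 0.
Imposing symmetry (x_j = x for all j) turns Σ_{j≠i} x_j into 4x, so 183 = 8x and x = 22.875.

22.875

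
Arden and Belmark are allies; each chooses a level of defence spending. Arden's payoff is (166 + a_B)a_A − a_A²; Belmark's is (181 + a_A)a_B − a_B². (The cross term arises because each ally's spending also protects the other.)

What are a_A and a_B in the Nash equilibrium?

171, 176

Expanding Arden's payoff: 166a_A + a_Ba_A − a_A².
∂π/∂a_A = 166 + a_B − 2a_A = 0, so a_A = 83 + 0.5a_B.
Likewise for Belmark: a_B = 90.5 + 0.5a_A.
Plugging a_B into Arden's best response: a_A = 83 + 0.5(90.5 + 0.5a_A) ⇒ 0.75a_A = 128.25, so a_A = 171.
Then a_B = 90.5 + 0.5·171 = 176.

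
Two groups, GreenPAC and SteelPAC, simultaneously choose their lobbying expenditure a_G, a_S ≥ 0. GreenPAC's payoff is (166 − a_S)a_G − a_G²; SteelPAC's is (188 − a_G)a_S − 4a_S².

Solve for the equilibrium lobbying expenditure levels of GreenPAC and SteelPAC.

Expanding GreenPAC's payoff: 166a_G − a_Sa_G − a_G².
∂π/∂a_G = 166 − a_S − 2a_G = 0, so a_G = 83 − 0.5a_S.
Likewise for SteelPAC: a_S = 23.5 − 0.125a_G.
Substituting the second reaction function into the first: a_G = 83 − 0.5(23.5 − 0.125a_G), which gives 0.9375a_G = 71.25 ⇒ a_G = 76.
Then a_S = 23.5 − 0.125·76 = 14.

76, 14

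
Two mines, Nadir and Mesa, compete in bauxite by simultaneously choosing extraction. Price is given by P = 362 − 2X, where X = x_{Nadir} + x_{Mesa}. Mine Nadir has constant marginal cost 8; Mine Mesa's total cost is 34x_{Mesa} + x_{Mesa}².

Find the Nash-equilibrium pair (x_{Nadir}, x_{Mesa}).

Mine Nadir's profit: π = x_{Nadir}(362 − 2(x_{Nadir} + x_{Mesa})) − 8x_{Nadir}.
∂π/∂x_{Nadir} = 354 − 4x_{Nadir} − 2x_{Mesa} = 0, so x_{Nadir} = 88.5 − 0.5x_{Mesa}.
For Mesa: ∂π/∂x_{Mesa} = 328 − 6x_{Mesa} − 2x_{Nadir} = 0 ⇒ x_{Mesa} = 164/3 − (1/3)x_{Nadir}.
Solving the two reaction functions simultaneously: (1 − (−0.5)(−1/3))x_{Nadir} = 88.5 − 0.5·(164/3), so (5/6)x_{Nadir} = 367/6 and x_{Nadir} = 73.4.
Then x_{Mesa} = 164/3 − (1/3)·73.4 = 30.2.

73.4, 30.2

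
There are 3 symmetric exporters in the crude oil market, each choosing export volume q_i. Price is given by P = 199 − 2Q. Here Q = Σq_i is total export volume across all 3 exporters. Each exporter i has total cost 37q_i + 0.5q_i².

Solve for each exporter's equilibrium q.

A representative exporter's profit is π_i = q_i(199 − 2Q) − 37q_i − 0.5q_i², with Q = q_i + Σ_{j≠i} q_j.
First-order condition: 162 − 5q_i − 2Σ_{j≠i} q_j = 0.
In a symmetric equilibrium every exporter chooses the same q, so Σ_{j≠i} q_j = 2q. The condition becomes 162 − 9q = 0, giving q = 162/9 = 18.

18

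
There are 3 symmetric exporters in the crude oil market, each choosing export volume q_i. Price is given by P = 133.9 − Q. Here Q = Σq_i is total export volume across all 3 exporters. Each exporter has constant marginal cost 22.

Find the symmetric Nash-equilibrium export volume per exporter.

A representative exporter's profit is π_i = q_i(133.9 − Q) − 22q_i, with Q = q_i + Σ_{j≠i} q_j.
First-order condition: 111.9 − 2q_i − Σ_{j≠i} q_j = 0.
In a symmetric equilibrium every exporter chooses the same q, so Σ_{j≠i} q_j = 2q. The condition becomes 111.9 − 4q = 0, giving q = 111.9/4 = 27.975.

27.975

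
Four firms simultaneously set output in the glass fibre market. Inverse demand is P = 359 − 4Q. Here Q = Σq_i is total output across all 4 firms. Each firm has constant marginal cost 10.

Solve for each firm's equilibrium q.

A representative firm's profit is π_i = q_i(359 − 4Q) − 10q_i, with Q = q_i + Σ_{j≠i} q_j.
First-order condition: 349 − 8q_i − 4Σ_{j≠i} q_j = 0.
Imposing symmetry (q_j = q for all j) turns Σ_{j≠i} q_j into 3q, so 349 = 20q and q = 17.45.

17.45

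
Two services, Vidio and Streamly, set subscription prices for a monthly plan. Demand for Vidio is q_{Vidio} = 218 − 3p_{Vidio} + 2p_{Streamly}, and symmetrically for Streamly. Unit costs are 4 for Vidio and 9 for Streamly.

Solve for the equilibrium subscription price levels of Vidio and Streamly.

58.4375, 60.3125

Vidio's profit: π = (p_{Vidio} − 4)(218 − 3p_{Vidio} + 2p_{Streamly}).
∂π/∂p_{Vidio} = 230 − 6p_{Vidio} + 2p_{Streamly} = 0 ⇒ p_{Vidio} = 115/3 + (1/3)p_{Streamly}.
Similarly p_{Streamly} = 245/6 + (1/3)p_{Vidio}.
Plugging p_{Streamly} into Vidio's best response: p_{Vidio} = 115/3 + (1/3)(245/6 + (1/3)p_{Vidio}) ⇒ (8/9)p_{Vidio} = 935/18, so p_{Vidio} = 58.4375.
Then p_{Streamly} = 245/6 + (1/3)·58.4375 = 60.3125.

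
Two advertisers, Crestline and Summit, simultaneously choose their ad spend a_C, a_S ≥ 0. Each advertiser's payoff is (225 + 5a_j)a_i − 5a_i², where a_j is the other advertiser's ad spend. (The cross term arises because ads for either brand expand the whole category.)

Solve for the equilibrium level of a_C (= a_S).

45

Crestline's payoff is (225 + 5a_S)a_C − 5a_C².
∂π/∂a_C = 225 + 5a_S − 10a_C = 0, so a_C = 22.5 + 0.5a_S.
The game is symmetric, so in equilibrium a_S = a_C: the reaction function gives 0.5a_C = 22.5, hence a_C = 45.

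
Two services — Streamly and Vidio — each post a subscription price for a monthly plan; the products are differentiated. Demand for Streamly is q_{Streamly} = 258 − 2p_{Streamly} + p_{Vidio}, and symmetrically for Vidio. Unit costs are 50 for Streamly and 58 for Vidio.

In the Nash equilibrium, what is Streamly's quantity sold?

140.8

Streamly's profit: π = (p_{Streamly} − 50)(258 − 2p_{Streamly} + p_{Vidio}).
∂π/∂p_{Streamly} = 358 − 4p_{Streamly} + p_{Vidio} = 0 ⇒ p_{Streamly} = 89.5 + 0.25p_{Vidio}.
Similarly p_{Vidio} = 93.5 + 0.25p_{Streamly}.
Substituting the second reaction function into the first: p_{Streamly} = 89.5 + 0.25(93.5 + 0.25p_{Streamly}), which gives 0.9375p_{Streamly} = 112.875 ⇒ p_{Streamly} = 120.4.
Then p_{Vidio} = 93.5 + 0.25·120.4 = 123.6.
q_{Streamly} = 258 − 2·120.4 + 123.6 = 140.8.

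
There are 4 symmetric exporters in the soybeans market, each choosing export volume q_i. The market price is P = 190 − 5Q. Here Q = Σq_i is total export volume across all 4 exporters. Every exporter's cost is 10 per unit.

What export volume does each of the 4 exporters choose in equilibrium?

A representative exporter's profit is π_i = q_i(190 − 5Q) − 10q_i, with Q = q_i + Σ_{j≠i} q_j.
First-order condition: 180 − 10q_i − 5Σ_{j≠i} q_j = 0.
Imposing symmetry (q_j = q for all j) turns Σ_{j≠i} q_j into 3q, so 180 = 25q and q = 7.2.

7.2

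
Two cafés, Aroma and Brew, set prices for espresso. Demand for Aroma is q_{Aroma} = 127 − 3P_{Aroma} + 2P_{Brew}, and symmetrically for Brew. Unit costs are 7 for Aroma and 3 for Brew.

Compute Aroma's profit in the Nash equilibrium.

Aroma's profit: π = (P_{Aroma} − 7)(127 − 3P_{Aroma} + 2P_{Brew}).
∂π/∂P_{Aroma} = 148 − 6P_{Aroma} + 2P_{Brew} = 0 ⇒ P_{Aroma} = 74/3 + (1/3)P_{Brew}.
Similarly P_{Brew} = 68/3 + (1/3)P_{Aroma}.
Solving the two reaction functions simultaneously: (1 − (1/3)(1/3))P_{Aroma} = 74/3 + (1/3)·(68/3), so (8/9)P_{Aroma} = 290/9 and P_{Aroma} = 36.25.
Then P_{Brew} = 68/3 + (1/3)·36.25 = 34.75.
q_{Aroma} = 127 − 3·36.25 + 2·34.75 = 87.75.
Profit = (36.25 − 7)·87.75 = 2566.6875.

2566.6875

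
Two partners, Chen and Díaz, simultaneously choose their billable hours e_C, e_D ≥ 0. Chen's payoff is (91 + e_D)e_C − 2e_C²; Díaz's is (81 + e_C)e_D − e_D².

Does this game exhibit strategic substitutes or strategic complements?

strategic complements

Expanding Chen's payoff: 91e_C + e_De_C − 2e_C².
∂π/∂e_C = 91 + e_D − 4e_C = 0, so e_C = 22.75 + 0.25e_D.
The best-response slope de_C/de_D = 0.25 > 0: the reaction function is upward-sloping, so the choices are strategic complements.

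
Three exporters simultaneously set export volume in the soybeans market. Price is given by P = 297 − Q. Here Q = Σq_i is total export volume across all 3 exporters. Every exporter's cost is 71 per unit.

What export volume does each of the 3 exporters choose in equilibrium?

A representative exporter's profit is π_i = q_i(297 − Q) − 71q_i, with Q = q_i + Σ_{j≠i} q_j.
First-order condition: 226 − 2q_i − Σ_{j≠i} q_j = 0.
Imposing symmetry (q_j = q for all j) turns Σ_{j≠i} q_j into 2q, so 226 = 4q and q = 56.5.

56.5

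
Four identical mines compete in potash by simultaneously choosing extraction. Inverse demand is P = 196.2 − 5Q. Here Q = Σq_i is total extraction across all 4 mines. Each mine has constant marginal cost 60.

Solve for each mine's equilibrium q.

5.448

A representative mine's profit is π_i = q_i(196.2 − 5Q) − 60q_i, with Q = q_i + Σ_{j≠i} q_j.
First-order condition: 136.2 − 10q_i − 5Σ_{j≠i} q_j = 0.
In a symmetric equilibrium every mine chooses the same q, so Σ_{j≠i} q_j = 3q. The condition becomes 136.2 − 25q = 0, giving q = 136.2/25 = 5.448.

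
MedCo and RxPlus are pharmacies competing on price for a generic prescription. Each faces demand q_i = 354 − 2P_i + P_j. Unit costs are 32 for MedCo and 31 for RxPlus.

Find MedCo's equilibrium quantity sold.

214.4

MedCo's profit: π = (P_{MedCo} − 32)(354 − 2P_{MedCo} + P_{RxPlus}).
∂π/∂P_{MedCo} = 418 − 4P_{MedCo} + P_{RxPlus} = 0 ⇒ P_{MedCo} = 104.5 + 0.25P_{RxPlus}.
Similarly P_{RxPlus} = 104 + 0.25P_{MedCo}.
Plugging P_{RxPlus} into MedCo's best response: P_{MedCo} = 104.5 + 0.25(104 + 0.25P_{MedCo}) ⇒ 0.9375P_{MedCo} = 130.5, so P_{MedCo} = 139.2.
Then P_{RxPlus} = 104 + 0.25·139.2 = 138.8.
q_{MedCo} = 354 − 2·139.2 + 138.8 = 214.4.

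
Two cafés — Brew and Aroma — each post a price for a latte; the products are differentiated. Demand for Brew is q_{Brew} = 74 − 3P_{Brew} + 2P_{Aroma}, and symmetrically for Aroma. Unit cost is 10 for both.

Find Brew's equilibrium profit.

768

Brew's profit: π = (P_{Brew} − 10)(74 − 3P_{Brew} + 2P_{Aroma}).
∂π/∂P_{Brew} = 104 − 6P_{Brew} + 2P_{Aroma} = 0 ⇒ P_{Brew} = 52/3 + (1/3)P_{Aroma}.
By symmetry P_{Aroma} = P_{Brew}; substituting into the reaction function, (2/3)P_{Brew} = 52/3 and P_{Brew} = 26.
q_{Brew} = 74 − 3·26 + 2·26 = 48.
Profit = (26 − 10)·48 = 768.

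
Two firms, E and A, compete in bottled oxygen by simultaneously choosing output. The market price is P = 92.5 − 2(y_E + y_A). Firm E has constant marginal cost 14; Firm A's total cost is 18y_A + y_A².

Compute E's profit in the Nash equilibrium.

518.42

Firm E's profit: π = y_E(92.5 − 2(y_E + y_A)) − 14y_E.
∂π/∂y_E = 78.5 − 4y_E − 2y_A = 0, so y_E = 19.625 − 0.5y_A.
For A: ∂π/∂y_A = 74.5 − 6y_A − 2y_E = 0 ⇒ y_A = 149/12 − (1/3)y_E.
Solving the two reaction functions simultaneously: (1 − (−0.5)(−1/3))y_E = 19.625 − 0.5·(149/12), so (5/6)y_E = 161/12 and y_E = 16.1.
Then y_A = 149/12 − (1/3)·16.1 = 7.05.
Price P = 92.5 − 2·23.15 = 46.2.
E's profit: (46.2 − 14)·16.1 = 518.42.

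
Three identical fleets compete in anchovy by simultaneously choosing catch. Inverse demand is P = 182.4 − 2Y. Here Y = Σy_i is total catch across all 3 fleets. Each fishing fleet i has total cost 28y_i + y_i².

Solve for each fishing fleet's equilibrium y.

15.44

A representative fishing fleet's profit is π_i = y_i(182.4 − 2Y) − 28y_i − y_i², with Y = y_i + Σ_{j≠i} y_j.
First-order condition: 154.4 − 6y_i − 2Σ_{j≠i} y_j = 0.
Imposing symmetry (y_j = y for all j) turns Σ_{j≠i} y_j into 2y, so 154.4 = 10y and y = 15.44.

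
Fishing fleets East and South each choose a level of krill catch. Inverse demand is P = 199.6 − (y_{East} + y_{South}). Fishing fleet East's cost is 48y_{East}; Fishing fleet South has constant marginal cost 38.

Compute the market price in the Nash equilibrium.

95.2

Fishing fleet East's profit: π = y_{East}(199.6 − (y_{East} + y_{South})) − 48y_{East}.
∂π/∂y_{East} = 151.6 − 2y_{East} − y_{South} = 0, so y_{East} = 75.8 − 0.5y_{South}.
By the same steps for South: y_{South} = 80.8 − 0.5y_{East}.
Substituting the second reaction function into the first: y_{East} = 75.8 − 0.5(80.8 − 0.5y_{East}), which gives 0.75y_{East} = 35.4 ⇒ y_{East} = 47.2.
Then y_{South} = 80.8 − 0.5·47.2 = 57.2.
Equilibrium price: P = 199.6 − 104.4 = 95.2.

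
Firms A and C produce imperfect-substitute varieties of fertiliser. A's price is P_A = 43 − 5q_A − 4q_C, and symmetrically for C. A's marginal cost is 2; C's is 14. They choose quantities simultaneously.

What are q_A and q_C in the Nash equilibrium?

Firm A's profit: π = q_A(43 − 5q_A − 4q_C) − 2q_A.
∂π/∂q_A = 41 − 10q_A − 4q_C = 0 ⇒ q_A = 4.1 − 0.4q_C.
Similarly q_C = 2.9 − 0.4q_A.
Plugging q_C into A's best response: q_A = 4.1 − 0.4(2.9 − 0.4q_A) ⇒ 0.84q_A = 2.94, so q_A = 3.5.
Then q_C = 2.9 − 0.4·3.5 = 1.5.

3.5, 1.5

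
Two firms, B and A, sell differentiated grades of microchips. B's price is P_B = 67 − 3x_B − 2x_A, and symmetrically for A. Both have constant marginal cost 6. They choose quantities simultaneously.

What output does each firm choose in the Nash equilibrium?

Firm B's profit: π = x_B(67 − 3x_B − 2x_A) − 6x_B.
∂π/∂x_B = 61 − 6x_B − 2x_A = 0 ⇒ x_B = 61/6 − (1/3)x_A.
Setting x_B = x_A in the reaction function: x_B = 61/6 − (1/3)x_B, so x_B = (61/6) / (4/3) = 7.625.

7.625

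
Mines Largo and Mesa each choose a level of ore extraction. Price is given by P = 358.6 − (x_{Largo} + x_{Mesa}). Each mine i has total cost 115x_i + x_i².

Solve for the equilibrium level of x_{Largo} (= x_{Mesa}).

48.72

Mine Largo's profit: π = x_{Largo}(358.6 − (x_{Largo} + x_{Mesa})) − 115x_{Largo} − x_{Largo}².
∂π/∂x_{Largo} = 243.6 − 4x_{Largo} − x_{Mesa} = 0, so x_{Largo} = 60.9 − 0.25x_{Mesa}.
By symmetry x_{Mesa} = x_{Largo}; substituting into the reaction function, 1.25x_{Largo} = 60.9 and x_{Largo} = 48.72.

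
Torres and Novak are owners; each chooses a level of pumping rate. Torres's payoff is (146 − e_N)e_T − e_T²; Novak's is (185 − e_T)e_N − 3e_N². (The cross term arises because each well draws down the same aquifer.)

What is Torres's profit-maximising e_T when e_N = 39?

53.5

Expanding Torres's payoff: 146e_T − e_Ne_T − e_T².
∂π/∂e_T = 146 − e_N − 2e_T = 0, so e_T = 73 − 0.5e_N.
At e_N = 39: e_T = 73 − 0.5·39 = 53.5.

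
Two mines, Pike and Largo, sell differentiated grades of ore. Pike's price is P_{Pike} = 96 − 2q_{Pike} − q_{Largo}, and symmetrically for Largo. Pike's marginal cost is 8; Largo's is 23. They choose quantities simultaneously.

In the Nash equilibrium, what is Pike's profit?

Mine Pike's profit: π = q_{Pike}(96 − 2q_{Pike} − q_{Largo}) − 8q_{Pike}.
∂π/∂q_{Pike} = 88 − 4q_{Pike} − q_{Largo} = 0 ⇒ q_{Pike} = 22 − 0.25q_{Largo}.
Similarly q_{Largo} = 18.25 − 0.25q_{Pike}.
Substituting the second reaction function into the first: q_{Pike} = 22 − 0.25(18.25 − 0.25q_{Pike}), which gives 0.9375q_{Pike} = 17.4375 ⇒ q_{Pike} = 18.6.
Then q_{Largo} = 18.25 − 0.25·18.6 = 13.6.
P_{Pike} = 96 − 2·18.6 − 13.6 = 45.2.
Profit = (45.2 − 8)·18.6 = 691.92.

691.92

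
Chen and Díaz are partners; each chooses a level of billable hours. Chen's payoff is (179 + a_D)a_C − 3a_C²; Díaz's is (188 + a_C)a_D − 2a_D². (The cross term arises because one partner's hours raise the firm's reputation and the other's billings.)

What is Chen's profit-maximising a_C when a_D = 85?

44

Expanding Chen's payoff: 179a_C + a_Da_C − 3a_C².
∂π/∂a_C = 179 + a_D − 6a_C = 0, so a_C = 179/6 + (1/6)a_D.
At a_D = 85: a_C = 179/6 + (1/6)·85 = 44.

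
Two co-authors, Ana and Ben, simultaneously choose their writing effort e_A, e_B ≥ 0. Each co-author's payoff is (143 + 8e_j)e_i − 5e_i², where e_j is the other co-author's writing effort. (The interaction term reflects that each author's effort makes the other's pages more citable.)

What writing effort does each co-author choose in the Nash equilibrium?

Ana's payoff is (143 + 8e_B)e_A − 5e_A².
∂π/∂e_A = 143 + 8e_B − 10e_A = 0, so e_A = 14.3 + 0.8e_B.
Setting e_A = e_B in the reaction function: e_A = 14.3 + 0.8e_A, so e_A = 14.3 / 0.2 = 71.5.

71.5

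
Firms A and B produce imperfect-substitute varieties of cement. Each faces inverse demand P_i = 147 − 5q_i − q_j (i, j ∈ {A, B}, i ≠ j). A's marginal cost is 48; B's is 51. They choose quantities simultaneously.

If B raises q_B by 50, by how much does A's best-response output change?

Firm A's profit: π = q_A(147 − 5q_A − q_B) − 48q_A.
∂π/∂q_A = 99 − 10q_A − q_B = 0 ⇒ q_A = 9.9 − 0.1q_B.
The reaction-function slope is −0.1, so a 50-unit rise in q_B moves q_A by −0.1 × 50 = −5. A's best response falls — the actions are strategic substitutes.

-5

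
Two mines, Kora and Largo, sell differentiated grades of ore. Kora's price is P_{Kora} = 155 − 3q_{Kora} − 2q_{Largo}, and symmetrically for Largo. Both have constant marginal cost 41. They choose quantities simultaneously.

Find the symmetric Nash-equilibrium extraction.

Mine Kora's profit: π = q_{Kora}(155 − 3q_{Kora} − 2q_{Largo}) − 41q_{Kora}.
∂π/∂q_{Kora} = 114 − 6q_{Kora} − 2q_{Largo} = 0 ⇒ q_{Kora} = 19 − (1/3)q_{Largo}.
By symmetry q_{Largo} = q_{Kora}; substituting into the reaction function, (4/3)q_{Kora} = 19 and q_{Kora} = 14.25.

14.25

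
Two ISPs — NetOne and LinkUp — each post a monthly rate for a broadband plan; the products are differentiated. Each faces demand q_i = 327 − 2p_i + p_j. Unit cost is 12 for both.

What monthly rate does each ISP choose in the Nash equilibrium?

NetOne's profit: π = (p_{NetOne} − 12)(327 − 2p_{NetOne} + p_{LinkUp}).
∂π/∂p_{NetOne} = 351 − 4p_{NetOne} + p_{LinkUp} = 0 ⇒ p_{NetOne} = 87.75 + 0.25p_{LinkUp}.
Setting p_{NetOne} = p_{LinkUp} in the reaction function: p_{NetOne} = 87.75 + 0.25p_{NetOne}, so p_{NetOne} = 87.75 / 0.75 = 117.

117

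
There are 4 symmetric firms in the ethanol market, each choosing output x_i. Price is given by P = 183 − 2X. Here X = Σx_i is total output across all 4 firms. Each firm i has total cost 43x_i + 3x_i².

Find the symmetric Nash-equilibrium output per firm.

A representative firm's profit is π_i = x_i(183 − 2X) − 43x_i − 3x_i², with X = x_i + Σ_{j≠i} x_j.
First-order condition: 140 − 10x_i − 2Σ_{j≠i} x_j = 0.
Imposing symmetry (x_j = x for all j) turns Σ_{j≠i} x_j into 3x, so 140 = 16x and x = 8.75.

8.75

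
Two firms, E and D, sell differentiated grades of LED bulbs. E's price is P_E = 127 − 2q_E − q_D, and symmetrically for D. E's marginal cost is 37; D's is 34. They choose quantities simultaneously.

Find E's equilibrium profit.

Firm E's profit: π = q_E(127 − 2q_E − q_D) − 37q_E.
∂π/∂q_E = 90 − 4q_E − q_D = 0 ⇒ q_E = 22.5 − 0.25q_D.
Similarly q_D = 23.25 − 0.25q_E.
Plugging q_D into E's best response: q_E = 22.5 − 0.25(23.25 − 0.25q_E) ⇒ 0.9375q_E = 16.6875, so q_E = 17.8.
Then q_D = 23.25 − 0.25·17.8 = 18.8.
P_E = 127 − 2·17.8 − 18.8 = 72.6.
Profit = (72.6 − 37)·17.8 = 633.68.

633.68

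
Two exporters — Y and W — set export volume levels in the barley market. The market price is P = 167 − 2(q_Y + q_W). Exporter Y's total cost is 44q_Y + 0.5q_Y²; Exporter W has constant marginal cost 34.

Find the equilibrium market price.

Exporter Y's profit: π = q_Y(167 − 2(q_Y + q_W)) − 44q_Y − 0.5q_Y².
∂π/∂q_Y = 123 − 5q_Y − 2q_W = 0, so q_Y = 24.6 − 0.4q_W.
For W: ∂π/∂q_W = 133 − 4q_W − 2q_Y = 0 ⇒ q_W = 33.25 − 0.5q_Y.
Plugging q_W into Y's best response: q_Y = 24.6 − 0.4(33.25 − 0.5q_Y) ⇒ 0.8q_Y = 11.3, so q_Y = 14.125.
Then q_W = 33.25 − 0.5·14.125 = 26.1875.
Equilibrium price: P = 167 − 2·40.3125 = 86.375.

86.375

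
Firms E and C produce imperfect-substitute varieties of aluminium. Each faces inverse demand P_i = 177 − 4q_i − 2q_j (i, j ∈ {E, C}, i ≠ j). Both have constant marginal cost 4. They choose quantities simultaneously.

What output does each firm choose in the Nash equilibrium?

Firm E's profit: π = q_E(177 − 4q_E − 2q_C) − 4q_E.
∂π/∂q_E = 173 − 8q_E − 2q_C = 0 ⇒ q_E = 21.625 − 0.25q_C.
The game is symmetric, so in equilibrium q_C = q_E: the reaction function gives 1.25q_E = 21.625, hence q_E = 17.3.

17.3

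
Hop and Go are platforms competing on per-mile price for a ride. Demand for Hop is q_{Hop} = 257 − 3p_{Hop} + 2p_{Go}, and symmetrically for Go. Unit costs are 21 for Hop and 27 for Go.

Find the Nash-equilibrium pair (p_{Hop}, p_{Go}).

81.125, 83.375

Hop's profit: π = (p_{Hop} − 21)(257 − 3p_{Hop} + 2p_{Go}).
∂π/∂p_{Hop} = 320 − 6p_{Hop} + 2p_{Go} = 0 ⇒ p_{Hop} = 160/3 + (1/3)p_{Go}.
Similarly p_{Go} = 169/3 + (1/3)p_{Hop}.
Plugging p_{Go} into Hop's best response: p_{Hop} = 160/3 + (1/3)(169/3 + (1/3)p_{Hop}) ⇒ (8/9)p_{Hop} = 649/9, so p_{Hop} = 81.125.
Then p_{Go} = 169/3 + (1/3)·81.125 = 83.375.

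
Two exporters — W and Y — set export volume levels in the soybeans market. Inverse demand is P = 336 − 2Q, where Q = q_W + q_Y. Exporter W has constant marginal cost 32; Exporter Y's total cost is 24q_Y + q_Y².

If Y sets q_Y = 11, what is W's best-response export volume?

70.5

Exporter W's profit: π = q_W(336 − 2(q_W + q_Y)) − 32q_W.
∂π/∂q_W = 304 − 4q_W − 2q_Y = 0, so q_W = 76 − 0.5q_Y.
At q_Y = 11: q_W = 76 − 0.5·11 = 70.5.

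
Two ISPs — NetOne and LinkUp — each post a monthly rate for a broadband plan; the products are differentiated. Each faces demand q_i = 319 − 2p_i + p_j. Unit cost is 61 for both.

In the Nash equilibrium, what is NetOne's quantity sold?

172

NetOne's profit: π = (p_{NetOne} − 61)(319 − 2p_{NetOne} + p_{LinkUp}).
∂π/∂p_{NetOne} = 441 − 4p_{NetOne} + p_{LinkUp} = 0 ⇒ p_{NetOne} = 110.25 + 0.25p_{LinkUp}.
Setting p_{NetOne} = p_{LinkUp} in the reaction function: p_{NetOne} = 110.25 + 0.25p_{NetOne}, so p_{NetOne} = 110.25 / 0.75 = 147.
q_{NetOne} = 319 − 2·147 + 147 = 172.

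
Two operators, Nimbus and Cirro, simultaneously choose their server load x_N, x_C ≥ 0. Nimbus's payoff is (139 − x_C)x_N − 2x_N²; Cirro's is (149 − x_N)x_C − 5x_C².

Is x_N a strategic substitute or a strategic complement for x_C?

Expanding Nimbus's payoff: 139x_N − x_Cx_N − 2x_N².
∂π/∂x_N = 139 − x_C − 4x_N = 0, so x_N = 34.75 − 0.25x_C.
The best-response slope dx_N/dx_C = −0.25 < 0: the reaction function is downward-sloping, so the choices are strategic substitutes.

strategic substitutes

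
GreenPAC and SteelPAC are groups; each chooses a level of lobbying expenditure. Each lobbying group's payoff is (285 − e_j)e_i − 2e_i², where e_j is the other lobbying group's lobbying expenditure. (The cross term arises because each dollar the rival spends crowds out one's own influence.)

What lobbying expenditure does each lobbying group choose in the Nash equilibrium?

57

GreenPAC's payoff is (285 − e_S)e_G − 2e_G².
∂π/∂e_G = 285 − e_S − 4e_G = 0, so e_G = 71.25 − 0.25e_S.
Setting e_G = e_S in the reaction function: e_G = 71.25 − 0.25e_G, so e_G = 71.25 / 1.25 = 57.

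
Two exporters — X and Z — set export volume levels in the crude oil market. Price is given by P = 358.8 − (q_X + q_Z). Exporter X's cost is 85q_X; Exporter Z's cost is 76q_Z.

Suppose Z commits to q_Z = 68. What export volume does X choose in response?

Exporter X's profit: π = q_X(358.8 − (q_X + q_Z)) − 85q_X.
∂π/∂q_X = 273.8 − 2q_X − q_Z = 0, so q_X = 136.9 − 0.5q_Z.
At q_Z = 68: q_X = 136.9 − 0.5·68 = 102.9.

102.9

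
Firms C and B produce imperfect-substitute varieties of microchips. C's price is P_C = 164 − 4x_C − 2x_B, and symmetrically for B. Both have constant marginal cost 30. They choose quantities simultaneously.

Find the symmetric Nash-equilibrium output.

Firm C's profit: π = x_C(164 − 4x_C − 2x_B) − 30x_C.
∂π/∂x_C = 134 − 8x_C − 2x_B = 0 ⇒ x_C = 16.75 − 0.25x_B.
By symmetry x_B = x_C; substituting into the reaction function, 1.25x_C = 16.75 and x_C = 13.4.

13.4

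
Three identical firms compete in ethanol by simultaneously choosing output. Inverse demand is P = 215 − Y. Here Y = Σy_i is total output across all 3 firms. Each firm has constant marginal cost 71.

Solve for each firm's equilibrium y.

36

A representative firm's profit is π_i = y_i(215 − Y) − 71y_i, with Y = y_i + Σ_{j≠i} y_j.
First-order condition: 144 − 2y_i − Σ_{j≠i} y_j = 0.
In a symmetric equilibrium every firm chooses the same y, so Σ_{j≠i} y_j = 2y. The condition becomes 144 − 4y = 0, giving y = 144/4 = 36.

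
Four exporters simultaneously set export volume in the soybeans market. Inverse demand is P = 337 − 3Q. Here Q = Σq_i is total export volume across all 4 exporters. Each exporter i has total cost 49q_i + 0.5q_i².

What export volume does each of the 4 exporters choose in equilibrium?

A representative exporter's profit is π_i = q_i(337 − 3Q) − 49q_i − 0.5q_i², with Q = q_i + Σ_{j≠i} q_j.
First-order condition: 288 − 7q_i − 3Σ_{j≠i} q_j = 0.
Imposing symmetry (q_j = q for all j) turns Σ_{j≠i} q_j into 3q, so 288 = 16q and q = 18.

18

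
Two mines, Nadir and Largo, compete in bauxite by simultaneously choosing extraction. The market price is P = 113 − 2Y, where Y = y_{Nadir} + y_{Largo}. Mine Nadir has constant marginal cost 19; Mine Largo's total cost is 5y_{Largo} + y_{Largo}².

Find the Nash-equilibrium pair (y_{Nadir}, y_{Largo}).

Mine Nadir's profit: π = y_{Nadir}(113 − 2(y_{Nadir} + y_{Largo})) − 19y_{Nadir}.
∂π/∂y_{Nadir} = 94 − 4y_{Nadir} − 2y_{Largo} = 0, so y_{Nadir} = 23.5 − 0.5y_{Largo}.
For Largo: ∂π/∂y_{Largo} = 108 − 6y_{Largo} − 2y_{Nadir} = 0 ⇒ y_{Largo} = 18 − (1/3)y_{Nadir}.
Solving the two reaction functions simultaneously: (1 − (−0.5)(−1/3))y_{Nadir} = 23.5 − 0.5·18, so (5/6)y_{Nadir} = 14.5 and y_{Nadir} = 17.4.
Then y_{Largo} = 18 − (1/3)·17.4 = 12.2.

17.4, 12.2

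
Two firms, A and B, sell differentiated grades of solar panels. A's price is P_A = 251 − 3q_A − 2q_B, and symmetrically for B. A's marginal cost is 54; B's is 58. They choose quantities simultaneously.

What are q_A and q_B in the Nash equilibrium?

24.875, 23.875

Firm A's profit: π = q_A(251 − 3q_A − 2q_B) − 54q_A.
∂π/∂q_A = 197 − 6q_A − 2q_B = 0 ⇒ q_A = 197/6 − (1/3)q_B.
Similarly q_B = 193/6 − (1/3)q_A.
Solving the two reaction functions simultaneously: (1 − (−1/3)(−1/3))q_A = 197/6 − (1/3)·(193/6), so (8/9)q_A = 199/9 and q_A = 24.875.
Then q_B = 193/6 − (1/3)·24.875 = 23.875.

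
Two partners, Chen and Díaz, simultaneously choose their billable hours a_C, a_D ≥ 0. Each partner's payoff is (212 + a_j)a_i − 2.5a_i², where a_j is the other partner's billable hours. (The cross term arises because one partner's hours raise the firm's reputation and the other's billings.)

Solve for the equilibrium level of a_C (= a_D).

Chen's payoff is (212 + a_D)a_C − 2.5a_C².
∂π/∂a_C = 212 + a_D − 5a_C = 0, so a_C = 42.4 + 0.2a_D.
The game is symmetric, so in equilibrium a_D = a_C: the reaction function gives 0.8a_C = 42.4, hence a_C = 53.

53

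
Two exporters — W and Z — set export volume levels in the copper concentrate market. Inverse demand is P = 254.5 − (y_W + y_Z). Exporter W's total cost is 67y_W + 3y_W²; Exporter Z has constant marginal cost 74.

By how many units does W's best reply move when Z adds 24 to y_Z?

-3

Exporter W's profit: π = y_W(254.5 − (y_W + y_Z)) − 67y_W − 3y_W².
∂π/∂y_W = 187.5 − 8y_W − y_Z = 0, so y_W = 23.4375 − 0.125y_Z.
The reaction-function slope is −0.125, so a 24-unit rise in y_Z moves y_W by −0.125 × 24 = −3. W's best response falls — the actions are strategic substitutes.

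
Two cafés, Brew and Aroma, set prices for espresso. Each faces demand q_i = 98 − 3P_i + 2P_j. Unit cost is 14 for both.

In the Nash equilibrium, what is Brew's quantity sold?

63

Brew's profit: π = (P_{Brew} − 14)(98 − 3P_{Brew} + 2P_{Aroma}).
∂π/∂P_{Brew} = 140 − 6P_{Brew} + 2P_{Aroma} = 0 ⇒ P_{Brew} = 70/3 + (1/3)P_{Aroma}.
By symmetry P_{Aroma} = P_{Brew}; substituting into the reaction function, (2/3)P_{Brew} = 70/3 and P_{Brew} = 35.
q_{Brew} = 98 − 3·35 + 2·35 = 63.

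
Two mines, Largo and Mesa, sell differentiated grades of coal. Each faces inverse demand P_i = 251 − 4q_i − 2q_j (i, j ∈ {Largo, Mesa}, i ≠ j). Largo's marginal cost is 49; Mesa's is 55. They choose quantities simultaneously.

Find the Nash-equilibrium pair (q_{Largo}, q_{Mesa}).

Mine Largo's profit: π = q_{Largo}(251 − 4q_{Largo} − 2q_{Mesa}) − 49q_{Largo}.
∂π/∂q_{Largo} = 202 − 8q_{Largo} − 2q_{Mesa} = 0 ⇒ q_{Largo} = 25.25 − 0.25q_{Mesa}.
Similarly q_{Mesa} = 24.5 − 0.25q_{Largo}.
Substituting the second reaction function into the first: q_{Largo} = 25.25 − 0.25(24.5 − 0.25q_{Largo}), which gives 0.9375q_{Largo} = 19.125 ⇒ q_{Largo} = 20.4.
Then q_{Mesa} = 24.5 − 0.25·20.4 = 19.4.

20.4, 19.4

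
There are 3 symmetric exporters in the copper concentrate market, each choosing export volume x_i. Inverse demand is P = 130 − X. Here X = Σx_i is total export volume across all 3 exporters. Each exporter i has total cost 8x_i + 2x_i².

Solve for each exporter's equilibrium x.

15.25

A representative exporter's profit is π_i = x_i(130 − X) − 8x_i − 2x_i², with X = x_i + Σ_{j≠i} x_j.
First-order condition: 122 − 6x_i − Σ_{j≠i} x_j = 0.
Imposing symmetry (x_j = x for all j) turns Σ_{j≠i} x_j into 2x, so 122 = 8x and x = 15.25.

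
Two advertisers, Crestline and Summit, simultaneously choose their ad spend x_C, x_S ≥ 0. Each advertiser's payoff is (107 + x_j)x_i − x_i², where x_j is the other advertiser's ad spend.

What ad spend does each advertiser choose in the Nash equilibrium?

107

Crestline's payoff is (107 + x_S)x_C − x_C².
∂π/∂x_C = 107 + x_S − 2x_C = 0, so x_C = 53.5 + 0.5x_S.
The game is symmetric, so in equilibrium x_S = x_C: the reaction function gives 0.5x_C = 53.5, hence x_C = 107.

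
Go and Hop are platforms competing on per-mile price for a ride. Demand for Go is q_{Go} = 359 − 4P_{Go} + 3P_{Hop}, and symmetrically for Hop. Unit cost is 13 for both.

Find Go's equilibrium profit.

19154.56

Go's profit: π = (P_{Go} − 13)(359 − 4P_{Go} + 3P_{Hop}).
∂π/∂P_{Go} = 411 − 8P_{Go} + 3P_{Hop} = 0 ⇒ P_{Go} = 51.375 + 0.375P_{Hop}.
Setting P_{Go} = P_{Hop} in the reaction function: P_{Go} = 51.375 + 0.375P_{Go}, so P_{Go} = 51.375 / 0.625 = 82.2.
q_{Go} = 359 − 4·82.2 + 3·82.2 = 276.8.
Profit = (82.2 − 13)·276.8 = 19154.56.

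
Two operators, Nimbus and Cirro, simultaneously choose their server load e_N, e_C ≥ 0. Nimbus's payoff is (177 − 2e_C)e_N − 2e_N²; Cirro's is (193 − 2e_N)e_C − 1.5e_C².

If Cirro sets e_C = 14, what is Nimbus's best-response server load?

Expanding Nimbus's payoff: 177e_N − 2e_Ce_N − 2e_N².
∂π/∂e_N = 177 − 2e_C − 4e_N = 0, so e_N = 44.25 − 0.5e_C.
At e_C = 14: e_N = 44.25 − 0.5·14 = 37.25.

37.25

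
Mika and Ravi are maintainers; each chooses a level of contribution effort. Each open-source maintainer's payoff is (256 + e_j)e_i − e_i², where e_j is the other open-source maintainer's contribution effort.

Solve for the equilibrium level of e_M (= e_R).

256

Mika's payoff is (256 + e_R)e_M − e_M².
∂π/∂e_M = 256 + e_R − 2e_M = 0, so e_M = 128 + 0.5e_R.
The game is symmetric, so in equilibrium e_R = e_M: the reaction function gives 0.5e_M = 128, hence e_M = 256.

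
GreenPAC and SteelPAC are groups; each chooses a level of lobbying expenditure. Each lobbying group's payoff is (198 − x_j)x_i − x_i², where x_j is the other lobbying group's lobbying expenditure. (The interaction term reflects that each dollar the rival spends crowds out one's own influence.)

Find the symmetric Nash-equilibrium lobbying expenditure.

66

GreenPAC's payoff is (198 − x_S)x_G − x_G².
∂π/∂x_G = 198 − x_S − 2x_G = 0, so x_G = 99 − 0.5x_S.
The game is symmetric, so in equilibrium x_S = x_G: the reaction function gives 1.5x_G = 99, hence x_G = 66.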